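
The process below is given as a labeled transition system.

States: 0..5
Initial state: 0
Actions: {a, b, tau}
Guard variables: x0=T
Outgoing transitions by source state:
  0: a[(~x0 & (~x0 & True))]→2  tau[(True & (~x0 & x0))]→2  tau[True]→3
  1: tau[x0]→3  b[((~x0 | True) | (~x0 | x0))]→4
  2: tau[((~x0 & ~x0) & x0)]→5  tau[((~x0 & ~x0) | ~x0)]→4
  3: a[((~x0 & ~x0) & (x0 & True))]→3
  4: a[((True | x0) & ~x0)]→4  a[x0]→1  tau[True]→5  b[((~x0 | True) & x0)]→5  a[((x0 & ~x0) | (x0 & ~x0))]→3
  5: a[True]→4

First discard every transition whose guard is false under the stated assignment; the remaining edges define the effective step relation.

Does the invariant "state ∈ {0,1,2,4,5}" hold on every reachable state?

Answer: INVARIANT VIOLATED at state 3

Trace:
Allowed set {0,1,2,4,5}
Reach set: {0,3}
  0: safe
  3: outside
reach 3 via tau — violates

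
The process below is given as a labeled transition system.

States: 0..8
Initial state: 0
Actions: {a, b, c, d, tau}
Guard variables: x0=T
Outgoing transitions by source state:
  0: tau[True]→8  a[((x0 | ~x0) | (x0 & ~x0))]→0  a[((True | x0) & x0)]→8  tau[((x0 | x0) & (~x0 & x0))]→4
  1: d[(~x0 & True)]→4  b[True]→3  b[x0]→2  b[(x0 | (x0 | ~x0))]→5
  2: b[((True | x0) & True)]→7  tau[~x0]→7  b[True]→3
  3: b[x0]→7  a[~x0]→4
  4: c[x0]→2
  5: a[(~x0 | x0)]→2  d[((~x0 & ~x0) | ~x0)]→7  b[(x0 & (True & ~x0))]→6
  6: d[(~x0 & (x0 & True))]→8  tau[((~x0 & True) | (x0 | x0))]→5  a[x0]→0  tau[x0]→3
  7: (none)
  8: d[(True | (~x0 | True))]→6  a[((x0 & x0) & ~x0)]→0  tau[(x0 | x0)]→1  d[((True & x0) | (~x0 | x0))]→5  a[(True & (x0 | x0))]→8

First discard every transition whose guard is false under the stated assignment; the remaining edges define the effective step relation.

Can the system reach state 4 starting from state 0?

Answer: UNREACHABLE

Analysis:
Guard filter leaves 18 enabled edge(s).
Layer 0: {0}
Layer 1: {8}  now seen {0,8}
Layer 2: {1,5,6}  now seen {0,1,5,6,8}
Layer 3: {2,3}  now seen {0,1,2,3,5,6,8}
Layer 4: {7}  now seen {0,1,2,3,5,6,7,8}
Reachable = {0,1,2,3,5,6,7,8}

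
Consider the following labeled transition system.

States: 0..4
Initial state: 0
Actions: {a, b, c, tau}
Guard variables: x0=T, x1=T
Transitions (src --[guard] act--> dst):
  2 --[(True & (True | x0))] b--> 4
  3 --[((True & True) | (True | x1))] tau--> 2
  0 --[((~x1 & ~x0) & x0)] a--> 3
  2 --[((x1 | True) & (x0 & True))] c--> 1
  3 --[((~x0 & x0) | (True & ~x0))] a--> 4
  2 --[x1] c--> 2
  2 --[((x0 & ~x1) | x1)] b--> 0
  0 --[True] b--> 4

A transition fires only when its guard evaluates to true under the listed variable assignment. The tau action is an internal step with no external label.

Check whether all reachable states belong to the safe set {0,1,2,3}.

Safe = {0,1,2,3}
Reach set: {0,4}
  0: safe
  4: outside
counterexample path to 4: b

Answer: INVARIANT VIOLATED at state 4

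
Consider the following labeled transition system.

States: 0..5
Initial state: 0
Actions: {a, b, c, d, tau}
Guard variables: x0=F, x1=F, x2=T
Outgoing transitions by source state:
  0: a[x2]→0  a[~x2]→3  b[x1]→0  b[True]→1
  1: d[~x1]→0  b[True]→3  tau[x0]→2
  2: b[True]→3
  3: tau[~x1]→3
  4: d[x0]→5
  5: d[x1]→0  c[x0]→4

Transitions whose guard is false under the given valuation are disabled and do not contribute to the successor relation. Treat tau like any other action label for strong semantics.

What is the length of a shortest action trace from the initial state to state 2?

Answer: UNREACHABLE

Working:
Layered search for 2:
  Layer 0: {0}
  Layer 1: {1}
  Layer 2: {3}
2 never appears.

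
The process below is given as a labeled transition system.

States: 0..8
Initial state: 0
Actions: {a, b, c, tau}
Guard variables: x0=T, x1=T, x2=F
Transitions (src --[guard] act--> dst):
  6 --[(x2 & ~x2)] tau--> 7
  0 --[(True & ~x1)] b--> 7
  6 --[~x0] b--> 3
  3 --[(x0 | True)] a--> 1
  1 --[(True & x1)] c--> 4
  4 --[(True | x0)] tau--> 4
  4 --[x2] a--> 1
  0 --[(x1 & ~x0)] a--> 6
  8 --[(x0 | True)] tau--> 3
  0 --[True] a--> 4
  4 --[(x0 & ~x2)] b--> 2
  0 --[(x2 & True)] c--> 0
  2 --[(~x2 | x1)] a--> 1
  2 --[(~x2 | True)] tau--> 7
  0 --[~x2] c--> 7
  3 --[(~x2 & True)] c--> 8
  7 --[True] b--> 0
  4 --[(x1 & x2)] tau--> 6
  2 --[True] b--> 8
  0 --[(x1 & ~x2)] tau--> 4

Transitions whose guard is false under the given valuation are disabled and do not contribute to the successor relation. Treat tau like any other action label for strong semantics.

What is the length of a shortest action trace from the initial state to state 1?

Breadth-first toward 1:
  depth 0: {0}
  depth 1: {4,7}
  depth 2: {2}
  depth 3: {1,8}
depth(1)=3, e.g. a·b·a

Answer: 3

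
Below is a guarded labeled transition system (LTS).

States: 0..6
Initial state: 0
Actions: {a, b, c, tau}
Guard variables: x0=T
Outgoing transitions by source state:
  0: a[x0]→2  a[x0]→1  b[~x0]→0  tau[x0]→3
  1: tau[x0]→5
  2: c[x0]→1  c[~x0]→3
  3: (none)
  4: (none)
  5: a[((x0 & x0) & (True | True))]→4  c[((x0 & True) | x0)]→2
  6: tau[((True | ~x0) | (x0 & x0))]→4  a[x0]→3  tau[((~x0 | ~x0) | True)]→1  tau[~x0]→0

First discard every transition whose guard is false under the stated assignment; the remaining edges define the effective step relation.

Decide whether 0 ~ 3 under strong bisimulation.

Compute ~ classes (split until stable):
  P[0] = {{0,1,2,3,4,5,6}}
  P[1] = {{0,6},{1},{2},{3,4},{5}}
  P[2] = {{0},{1},{2},{3,4},{5},{6}}
Fixed point at round 3; 6 class(es).
0∈{0}, 3∈{3,4}

Answer: NOT BISIMILAR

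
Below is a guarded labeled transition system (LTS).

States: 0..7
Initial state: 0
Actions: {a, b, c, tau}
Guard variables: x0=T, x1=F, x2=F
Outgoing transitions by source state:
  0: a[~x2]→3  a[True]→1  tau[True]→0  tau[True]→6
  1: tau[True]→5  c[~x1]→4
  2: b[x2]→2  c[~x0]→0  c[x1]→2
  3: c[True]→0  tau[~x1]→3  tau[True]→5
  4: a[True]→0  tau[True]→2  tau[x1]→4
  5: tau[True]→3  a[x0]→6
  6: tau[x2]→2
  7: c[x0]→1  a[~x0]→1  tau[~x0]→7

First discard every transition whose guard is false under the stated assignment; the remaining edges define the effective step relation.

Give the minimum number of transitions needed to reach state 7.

Answer: UNREACHABLE

Working:
BFS to 7:
  L0 = {0}
  L1 = {1,3,6}
  L2 = {4,5}
  L3 = {2}
7 never appears.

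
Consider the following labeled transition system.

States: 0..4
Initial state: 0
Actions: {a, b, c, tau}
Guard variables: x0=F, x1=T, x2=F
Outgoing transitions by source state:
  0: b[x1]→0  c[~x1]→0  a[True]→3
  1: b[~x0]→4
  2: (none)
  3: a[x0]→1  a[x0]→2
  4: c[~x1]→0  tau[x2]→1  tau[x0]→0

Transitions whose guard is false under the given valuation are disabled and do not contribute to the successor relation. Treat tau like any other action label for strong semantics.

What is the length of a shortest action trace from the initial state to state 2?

Layered search for 2:
  L0 = {0}
  L1 = {3}
2 never appears.

Answer: UNREACHABLE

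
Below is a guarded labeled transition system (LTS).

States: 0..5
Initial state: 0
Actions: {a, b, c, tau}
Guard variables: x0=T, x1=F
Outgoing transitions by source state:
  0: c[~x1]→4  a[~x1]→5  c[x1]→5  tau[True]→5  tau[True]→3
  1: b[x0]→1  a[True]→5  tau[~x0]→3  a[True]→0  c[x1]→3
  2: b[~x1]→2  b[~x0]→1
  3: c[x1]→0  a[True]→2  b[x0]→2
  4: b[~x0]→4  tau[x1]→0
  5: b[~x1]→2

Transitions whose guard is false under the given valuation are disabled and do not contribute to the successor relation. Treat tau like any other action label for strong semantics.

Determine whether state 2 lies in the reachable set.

After dropping false guards: 11 live edges.
L0 = {0}
L1 = {3,4,5}  cumulative {0,3,4,5}
L2 = {2}  cumulative {0,2,3,4,5}
Reachable = {0,2,3,4,5}
Path to 2: a·b

Answer: REACHABLE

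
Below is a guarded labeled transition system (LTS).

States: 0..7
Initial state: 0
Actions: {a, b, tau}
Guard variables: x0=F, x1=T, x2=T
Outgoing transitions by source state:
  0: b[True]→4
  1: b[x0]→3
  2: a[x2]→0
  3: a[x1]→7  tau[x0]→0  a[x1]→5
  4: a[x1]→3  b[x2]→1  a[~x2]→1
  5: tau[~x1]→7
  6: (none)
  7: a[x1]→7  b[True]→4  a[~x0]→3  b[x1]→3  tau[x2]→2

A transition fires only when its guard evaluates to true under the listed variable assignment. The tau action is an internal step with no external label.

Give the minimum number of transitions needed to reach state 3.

Answer: 2

Trace:
Breadth-first toward 3:
  Layer 0: {0}
  Layer 1: {4}
  Layer 2: {1,3}
3 enters at depth 2; path b·a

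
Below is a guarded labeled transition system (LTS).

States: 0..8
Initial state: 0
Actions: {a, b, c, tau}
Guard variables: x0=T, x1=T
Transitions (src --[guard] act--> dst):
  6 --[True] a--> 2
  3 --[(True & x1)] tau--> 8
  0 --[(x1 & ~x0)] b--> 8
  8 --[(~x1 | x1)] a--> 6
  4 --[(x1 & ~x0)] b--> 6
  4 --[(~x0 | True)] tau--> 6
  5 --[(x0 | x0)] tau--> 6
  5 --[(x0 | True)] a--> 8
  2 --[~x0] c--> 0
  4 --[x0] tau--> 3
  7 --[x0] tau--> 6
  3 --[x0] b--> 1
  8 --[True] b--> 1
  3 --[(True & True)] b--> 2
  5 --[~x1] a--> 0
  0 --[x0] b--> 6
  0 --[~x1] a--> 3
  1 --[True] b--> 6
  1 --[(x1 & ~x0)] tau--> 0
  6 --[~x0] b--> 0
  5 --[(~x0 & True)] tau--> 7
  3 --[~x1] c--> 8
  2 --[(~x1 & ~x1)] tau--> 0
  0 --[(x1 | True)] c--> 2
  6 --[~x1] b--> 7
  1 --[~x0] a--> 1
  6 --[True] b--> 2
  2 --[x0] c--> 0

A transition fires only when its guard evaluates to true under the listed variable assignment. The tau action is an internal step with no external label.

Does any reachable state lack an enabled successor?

Answer: DEADLOCK-FREE

Working:
R = {0,2,6}
  0: b→6  c→2  [2 out]
  2: c→0  [1 out]
  6: a→2  b→2  [2 out]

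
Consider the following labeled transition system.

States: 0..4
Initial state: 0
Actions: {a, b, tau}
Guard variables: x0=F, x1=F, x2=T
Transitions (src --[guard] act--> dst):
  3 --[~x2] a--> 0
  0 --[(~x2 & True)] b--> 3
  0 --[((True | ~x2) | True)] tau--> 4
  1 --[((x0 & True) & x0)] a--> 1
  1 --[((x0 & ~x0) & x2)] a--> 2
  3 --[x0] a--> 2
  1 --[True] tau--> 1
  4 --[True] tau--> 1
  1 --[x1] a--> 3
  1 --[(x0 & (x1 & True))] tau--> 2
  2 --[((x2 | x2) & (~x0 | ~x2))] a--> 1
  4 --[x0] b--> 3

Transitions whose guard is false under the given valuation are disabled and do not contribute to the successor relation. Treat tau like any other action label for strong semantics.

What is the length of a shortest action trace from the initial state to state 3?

Answer: UNREACHABLE

Trace:
BFS to 3:
  depth 0: {0}
  depth 1: {4}
  depth 2: {1}
3 never appears.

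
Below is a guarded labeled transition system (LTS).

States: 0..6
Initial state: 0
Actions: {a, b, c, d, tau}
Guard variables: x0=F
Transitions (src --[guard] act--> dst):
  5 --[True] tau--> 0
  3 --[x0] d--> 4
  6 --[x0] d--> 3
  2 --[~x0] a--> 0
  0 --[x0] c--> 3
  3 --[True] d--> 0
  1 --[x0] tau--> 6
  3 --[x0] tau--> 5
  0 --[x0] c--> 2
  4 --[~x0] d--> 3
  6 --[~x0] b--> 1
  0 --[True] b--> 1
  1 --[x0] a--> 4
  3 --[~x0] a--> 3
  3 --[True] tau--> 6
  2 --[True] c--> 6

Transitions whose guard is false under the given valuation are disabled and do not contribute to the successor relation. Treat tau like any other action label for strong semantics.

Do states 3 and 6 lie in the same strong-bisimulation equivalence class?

Answer: NOT BISIMILAR

Analysis:
Refine partition for ~:
  P[0] = {{0,1,2,3,4,5,6}}
  P[1] = {{0,6},{1},{2},{3},{4},{5}}
Fixed point at round 2; 6 class(es).
class of 3: {3}; class of 6: {0,6}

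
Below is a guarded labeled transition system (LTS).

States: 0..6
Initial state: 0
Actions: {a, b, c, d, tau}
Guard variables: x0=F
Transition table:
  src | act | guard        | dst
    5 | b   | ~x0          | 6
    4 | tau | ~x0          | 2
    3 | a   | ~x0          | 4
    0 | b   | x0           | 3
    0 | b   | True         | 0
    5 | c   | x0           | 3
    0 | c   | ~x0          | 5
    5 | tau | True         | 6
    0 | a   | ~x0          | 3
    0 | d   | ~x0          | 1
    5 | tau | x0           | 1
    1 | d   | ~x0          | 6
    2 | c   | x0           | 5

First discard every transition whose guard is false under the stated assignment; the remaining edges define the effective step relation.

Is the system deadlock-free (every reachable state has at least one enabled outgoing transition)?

R = {0,1,2,3,4,5,6}
  0: a→3  b→0  c→5  d→1  [deg 4]
  1: d→6  [deg 1]
  2: ∅  [STUCK]
  3: a→4  [deg 1]
  4: tau→2  [deg 1]
  5: b→6  tau→6  [deg 2]
  6: ∅  [STUCK]
Path to 2: a·a·tau

Answer: DEADLOCK at state 2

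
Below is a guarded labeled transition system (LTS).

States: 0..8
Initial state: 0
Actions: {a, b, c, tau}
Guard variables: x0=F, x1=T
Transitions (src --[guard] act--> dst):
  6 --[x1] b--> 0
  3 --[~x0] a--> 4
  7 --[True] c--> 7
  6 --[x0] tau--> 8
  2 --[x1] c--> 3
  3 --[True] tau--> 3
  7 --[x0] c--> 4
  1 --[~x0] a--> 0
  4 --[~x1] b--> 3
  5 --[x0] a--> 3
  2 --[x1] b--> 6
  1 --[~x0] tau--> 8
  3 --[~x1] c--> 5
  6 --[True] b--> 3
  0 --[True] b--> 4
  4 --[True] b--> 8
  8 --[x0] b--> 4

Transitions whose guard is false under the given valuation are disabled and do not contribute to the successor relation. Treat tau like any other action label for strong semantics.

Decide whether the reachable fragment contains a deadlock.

Answer: DEADLOCK at state 8

Analysis:
Reachable = {0,4,8}
  0: b→4  [1 out]
  4: b→8  [1 out]
  8: ∅  [no exit]
witness 8: b·b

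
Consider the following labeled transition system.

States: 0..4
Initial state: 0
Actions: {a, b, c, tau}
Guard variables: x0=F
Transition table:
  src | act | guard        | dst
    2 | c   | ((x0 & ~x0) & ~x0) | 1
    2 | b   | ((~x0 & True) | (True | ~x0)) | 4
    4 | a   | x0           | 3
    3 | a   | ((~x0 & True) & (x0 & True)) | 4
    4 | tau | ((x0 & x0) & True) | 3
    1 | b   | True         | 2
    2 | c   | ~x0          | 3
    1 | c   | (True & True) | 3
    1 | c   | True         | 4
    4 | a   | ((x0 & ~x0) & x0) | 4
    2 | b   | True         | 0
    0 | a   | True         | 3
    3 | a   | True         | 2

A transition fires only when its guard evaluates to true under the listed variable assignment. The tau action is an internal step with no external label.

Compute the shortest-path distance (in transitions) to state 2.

Answer: 2

Trace:
BFS to 2:
  Layer 0: {0}
  Layer 1: {3}
  Layer 2: {2}
2 enters at depth 2; path a·a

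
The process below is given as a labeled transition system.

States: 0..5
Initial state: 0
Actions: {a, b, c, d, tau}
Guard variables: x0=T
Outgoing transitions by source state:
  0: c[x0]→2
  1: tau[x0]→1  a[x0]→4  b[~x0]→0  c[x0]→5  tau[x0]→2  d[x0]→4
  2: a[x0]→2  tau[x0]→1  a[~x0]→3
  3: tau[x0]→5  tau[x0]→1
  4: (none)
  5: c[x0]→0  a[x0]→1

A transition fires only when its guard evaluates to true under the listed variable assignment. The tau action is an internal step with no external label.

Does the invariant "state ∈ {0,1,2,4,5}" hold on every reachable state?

Allowed set {0,1,2,4,5}
Reachable = {0,1,2,4,5}
  0: ok
  1: ok
  2: ok
  4: ok
  5: ok

Answer: INVARIANT HOLDS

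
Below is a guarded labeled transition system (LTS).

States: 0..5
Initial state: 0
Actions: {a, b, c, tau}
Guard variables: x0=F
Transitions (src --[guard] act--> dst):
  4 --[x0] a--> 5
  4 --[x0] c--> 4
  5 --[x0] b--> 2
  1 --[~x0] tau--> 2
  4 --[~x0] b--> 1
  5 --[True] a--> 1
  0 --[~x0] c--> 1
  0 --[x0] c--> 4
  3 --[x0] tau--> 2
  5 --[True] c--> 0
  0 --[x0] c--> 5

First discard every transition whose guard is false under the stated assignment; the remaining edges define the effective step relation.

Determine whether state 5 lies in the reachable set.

Answer: UNREACHABLE

Working:
After dropping false guards: 5 live edges.
depth 0: {0}
depth 1: {1}  now seen {0,1}
depth 2: {2}  now seen {0,1,2}
Reach set: {0,1,2}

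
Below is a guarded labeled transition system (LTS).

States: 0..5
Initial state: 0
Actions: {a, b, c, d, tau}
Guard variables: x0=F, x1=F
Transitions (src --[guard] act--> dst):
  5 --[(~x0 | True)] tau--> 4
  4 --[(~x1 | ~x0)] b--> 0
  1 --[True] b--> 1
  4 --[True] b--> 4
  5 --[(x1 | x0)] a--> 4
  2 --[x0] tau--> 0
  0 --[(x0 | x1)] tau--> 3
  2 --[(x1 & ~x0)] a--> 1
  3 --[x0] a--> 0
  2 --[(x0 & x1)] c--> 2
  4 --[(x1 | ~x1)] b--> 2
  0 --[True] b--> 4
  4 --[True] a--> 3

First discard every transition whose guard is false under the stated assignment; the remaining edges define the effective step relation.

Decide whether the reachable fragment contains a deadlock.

Answer: DEADLOCK at state 2

Analysis:
Reach set: {0,2,3,4}
  0: b→4  [1 exit(s)]
  2: ∅  [STUCK]
  3: ∅  [STUCK]
  4: a→3  b→0  b→2  b→4  [4 exit(s)]
Path to 2: b·b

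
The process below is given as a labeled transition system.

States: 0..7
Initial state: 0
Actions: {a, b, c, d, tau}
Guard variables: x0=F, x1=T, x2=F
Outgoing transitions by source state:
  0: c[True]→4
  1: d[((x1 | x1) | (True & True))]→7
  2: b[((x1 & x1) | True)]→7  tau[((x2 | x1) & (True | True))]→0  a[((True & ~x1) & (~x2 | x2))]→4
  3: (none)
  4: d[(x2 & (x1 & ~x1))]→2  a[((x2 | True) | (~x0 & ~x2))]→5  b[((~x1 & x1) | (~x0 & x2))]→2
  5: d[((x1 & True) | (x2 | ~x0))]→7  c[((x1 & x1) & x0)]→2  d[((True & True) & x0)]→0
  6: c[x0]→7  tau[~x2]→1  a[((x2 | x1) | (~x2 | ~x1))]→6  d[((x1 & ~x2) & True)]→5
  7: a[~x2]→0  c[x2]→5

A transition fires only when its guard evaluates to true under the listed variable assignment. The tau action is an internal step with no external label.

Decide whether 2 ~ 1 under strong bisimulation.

Refine partition for ~:
  P[0] = {{0,1,2,3,4,5,6,7}}
  P[1] = {{0},{1,5},{2},{3},{4,7},{6}}
  P[2] = {{0},{1,5},{2},{3},{4},{6},{7}}
stable after 3 split(s): 7 block(s)
class of 2: {2}; class of 1: {1,5}

Answer: NOT BISIMILAR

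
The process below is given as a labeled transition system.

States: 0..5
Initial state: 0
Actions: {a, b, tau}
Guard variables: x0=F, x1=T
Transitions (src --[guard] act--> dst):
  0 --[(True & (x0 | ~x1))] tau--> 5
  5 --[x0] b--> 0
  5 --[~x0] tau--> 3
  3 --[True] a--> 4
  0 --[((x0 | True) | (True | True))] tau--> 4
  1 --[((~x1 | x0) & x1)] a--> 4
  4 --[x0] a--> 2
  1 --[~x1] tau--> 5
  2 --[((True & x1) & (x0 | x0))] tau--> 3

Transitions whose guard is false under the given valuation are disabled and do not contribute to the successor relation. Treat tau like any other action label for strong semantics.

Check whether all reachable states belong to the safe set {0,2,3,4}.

Inv-set: {0,2,3,4}
R = {0,4}
  0: safe
  4: safe

Answer: INVARIANT HOLDS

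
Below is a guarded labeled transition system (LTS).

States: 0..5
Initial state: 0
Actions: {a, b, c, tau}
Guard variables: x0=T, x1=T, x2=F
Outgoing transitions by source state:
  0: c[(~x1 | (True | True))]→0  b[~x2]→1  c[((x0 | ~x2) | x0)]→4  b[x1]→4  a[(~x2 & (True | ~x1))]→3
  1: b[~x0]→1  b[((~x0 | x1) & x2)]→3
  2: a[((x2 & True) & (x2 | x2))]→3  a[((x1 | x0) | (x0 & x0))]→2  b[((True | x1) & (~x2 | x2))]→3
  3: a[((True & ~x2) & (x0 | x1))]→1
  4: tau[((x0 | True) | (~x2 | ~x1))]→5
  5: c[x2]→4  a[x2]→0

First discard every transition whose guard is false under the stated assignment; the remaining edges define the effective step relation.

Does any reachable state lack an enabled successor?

R = {0,1,3,4,5}
  0: a→3  b→1  b→4  c→0  c→4  [5 exit(s)]
  1: ∅  [no exit]
  3: a→1  [1 exit(s)]
  4: tau→5  [1 exit(s)]
  5: ∅  [no exit]
Path to 1: b

Answer: DEADLOCK at state 1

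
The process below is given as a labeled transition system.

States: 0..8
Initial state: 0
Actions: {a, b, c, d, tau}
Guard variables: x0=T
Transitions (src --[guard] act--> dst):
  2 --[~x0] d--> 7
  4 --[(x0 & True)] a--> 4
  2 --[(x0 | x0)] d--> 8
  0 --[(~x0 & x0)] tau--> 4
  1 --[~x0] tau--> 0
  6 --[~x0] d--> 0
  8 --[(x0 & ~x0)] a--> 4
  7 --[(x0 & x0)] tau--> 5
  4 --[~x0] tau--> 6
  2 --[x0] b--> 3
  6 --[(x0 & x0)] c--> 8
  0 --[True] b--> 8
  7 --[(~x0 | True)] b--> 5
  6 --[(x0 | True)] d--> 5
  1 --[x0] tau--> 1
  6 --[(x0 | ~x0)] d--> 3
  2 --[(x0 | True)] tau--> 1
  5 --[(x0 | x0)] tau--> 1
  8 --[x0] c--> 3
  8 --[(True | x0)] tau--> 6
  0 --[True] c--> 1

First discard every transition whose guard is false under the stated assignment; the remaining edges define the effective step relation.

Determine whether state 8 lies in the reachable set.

After dropping false guards: 15 live edges.
depth 0: {0}
depth 1: {1,8}  now seen {0,1,8}
depth 2: {3,6}  now seen {0,1,3,6,8}
depth 3: {5}  now seen {0,1,3,5,6,8}
R = {0,1,3,5,6,8}
Path to 8: b

Answer: REACHABLE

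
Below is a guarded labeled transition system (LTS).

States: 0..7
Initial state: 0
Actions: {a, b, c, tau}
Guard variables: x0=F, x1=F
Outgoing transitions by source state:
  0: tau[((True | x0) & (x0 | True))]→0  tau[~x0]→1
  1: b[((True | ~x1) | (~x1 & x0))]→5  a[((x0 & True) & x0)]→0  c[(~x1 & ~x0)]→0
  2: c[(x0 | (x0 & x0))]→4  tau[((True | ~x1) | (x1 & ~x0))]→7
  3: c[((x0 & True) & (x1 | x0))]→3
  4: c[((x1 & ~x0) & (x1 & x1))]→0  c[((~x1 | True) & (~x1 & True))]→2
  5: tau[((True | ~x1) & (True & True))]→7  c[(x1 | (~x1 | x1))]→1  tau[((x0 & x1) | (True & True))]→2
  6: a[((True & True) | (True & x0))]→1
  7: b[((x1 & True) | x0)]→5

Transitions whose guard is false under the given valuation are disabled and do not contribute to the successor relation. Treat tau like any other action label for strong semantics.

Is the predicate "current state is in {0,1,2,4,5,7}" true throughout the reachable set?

Allowed set {0,1,2,4,5,7}
Reachable = {0,1,2,5,7}
  0: safe
  1: safe
  2: safe
  5: safe
  7: safe

Answer: INVARIANT HOLDS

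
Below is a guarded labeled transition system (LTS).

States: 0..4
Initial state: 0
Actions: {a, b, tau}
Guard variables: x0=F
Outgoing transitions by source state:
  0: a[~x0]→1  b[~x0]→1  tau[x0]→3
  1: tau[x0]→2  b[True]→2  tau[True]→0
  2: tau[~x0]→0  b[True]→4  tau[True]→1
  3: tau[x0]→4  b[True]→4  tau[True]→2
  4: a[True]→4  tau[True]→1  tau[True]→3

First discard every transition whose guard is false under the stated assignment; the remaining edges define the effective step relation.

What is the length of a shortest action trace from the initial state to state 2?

BFS to 2:
  L0 = {0}
  L1 = {1}
  L2 = {2}
2 enters at depth 2; path a·b

Answer: 2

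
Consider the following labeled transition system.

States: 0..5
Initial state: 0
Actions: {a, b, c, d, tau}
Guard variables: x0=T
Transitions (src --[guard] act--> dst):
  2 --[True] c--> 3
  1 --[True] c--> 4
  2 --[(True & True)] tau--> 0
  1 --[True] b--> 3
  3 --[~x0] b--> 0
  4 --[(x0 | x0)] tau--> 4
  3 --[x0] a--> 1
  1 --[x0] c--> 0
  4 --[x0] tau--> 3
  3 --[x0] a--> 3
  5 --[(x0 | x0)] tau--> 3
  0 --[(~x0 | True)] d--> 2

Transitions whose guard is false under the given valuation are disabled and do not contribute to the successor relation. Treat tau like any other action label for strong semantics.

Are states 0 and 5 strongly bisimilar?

Answer: NOT BISIMILAR

Working:
Refine partition for ~:
  round 0: {{0,1,2,3,4,5}}
  round 1: {{0},{1},{2},{3},{4,5}}
  round 2: {{0},{1},{2},{3},{4},{5}}
Fixed point at round 3; 6 class(es).
0∈{0}, 5∈{5}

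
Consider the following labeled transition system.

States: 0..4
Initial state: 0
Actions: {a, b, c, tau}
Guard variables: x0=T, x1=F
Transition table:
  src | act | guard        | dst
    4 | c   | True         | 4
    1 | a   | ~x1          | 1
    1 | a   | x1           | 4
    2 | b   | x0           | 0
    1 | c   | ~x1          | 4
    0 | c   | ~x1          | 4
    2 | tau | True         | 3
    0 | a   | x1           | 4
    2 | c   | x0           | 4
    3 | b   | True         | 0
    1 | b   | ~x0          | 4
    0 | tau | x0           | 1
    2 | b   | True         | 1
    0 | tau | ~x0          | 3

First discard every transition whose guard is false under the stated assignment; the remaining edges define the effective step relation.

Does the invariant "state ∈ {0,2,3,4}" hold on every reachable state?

Allowed set {0,2,3,4}
R = {0,1,4}
  0: safe
  1: ✗ unsafe
  4: safe
reach 1 via tau — violates

Answer: INVARIANT VIOLATED at state 1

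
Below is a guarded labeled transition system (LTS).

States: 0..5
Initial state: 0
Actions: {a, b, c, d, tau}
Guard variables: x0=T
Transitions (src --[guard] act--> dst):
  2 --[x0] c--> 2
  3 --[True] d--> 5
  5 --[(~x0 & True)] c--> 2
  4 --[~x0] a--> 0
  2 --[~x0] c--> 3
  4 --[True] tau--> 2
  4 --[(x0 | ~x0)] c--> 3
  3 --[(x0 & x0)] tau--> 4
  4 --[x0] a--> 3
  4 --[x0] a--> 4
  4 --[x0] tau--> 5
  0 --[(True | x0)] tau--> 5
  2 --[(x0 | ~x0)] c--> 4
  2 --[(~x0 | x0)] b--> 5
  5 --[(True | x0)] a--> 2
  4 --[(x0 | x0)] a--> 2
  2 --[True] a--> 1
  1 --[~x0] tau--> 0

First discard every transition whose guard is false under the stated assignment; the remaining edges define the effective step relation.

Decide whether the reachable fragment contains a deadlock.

Reachable = {0,1,2,3,4,5}
  0: tau→5  [1 out]
  1: ∅  [deadlock]
  2: a→1  b→5  c→2  c→4  [4 out]
  3: d→5  tau→4  [2 out]
  4: a→2  a→3  a→4  c→3  tau→2  tau→5  [6 out]
  5: a→2  [1 out]
trace reaching 1: tau·a·a

Answer: DEADLOCK at state 1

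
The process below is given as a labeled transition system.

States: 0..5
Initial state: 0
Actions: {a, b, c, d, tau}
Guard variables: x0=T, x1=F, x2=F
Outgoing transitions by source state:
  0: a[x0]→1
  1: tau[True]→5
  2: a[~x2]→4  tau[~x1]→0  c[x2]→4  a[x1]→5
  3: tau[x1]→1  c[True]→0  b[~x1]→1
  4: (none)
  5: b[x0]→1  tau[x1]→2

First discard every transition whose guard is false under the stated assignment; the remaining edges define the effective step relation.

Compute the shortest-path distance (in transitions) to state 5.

BFS to 5:
  depth 0: {0}
  depth 1: {1}
  depth 2: {5}
5 enters at depth 2; path a·tau

Answer: 2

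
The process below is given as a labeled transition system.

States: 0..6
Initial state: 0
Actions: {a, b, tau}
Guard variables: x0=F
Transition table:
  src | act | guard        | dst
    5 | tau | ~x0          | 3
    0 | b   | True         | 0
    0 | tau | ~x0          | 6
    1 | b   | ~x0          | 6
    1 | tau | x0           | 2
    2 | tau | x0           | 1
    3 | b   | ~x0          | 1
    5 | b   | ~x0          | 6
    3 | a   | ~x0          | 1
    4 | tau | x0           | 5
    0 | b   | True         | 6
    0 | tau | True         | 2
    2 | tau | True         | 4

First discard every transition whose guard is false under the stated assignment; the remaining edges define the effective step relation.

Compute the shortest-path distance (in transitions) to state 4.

BFS to 4:
  L0 = {0}
  L1 = {2,6}
  L2 = {4}
depth(4)=2, e.g. tau·tau

Answer: 2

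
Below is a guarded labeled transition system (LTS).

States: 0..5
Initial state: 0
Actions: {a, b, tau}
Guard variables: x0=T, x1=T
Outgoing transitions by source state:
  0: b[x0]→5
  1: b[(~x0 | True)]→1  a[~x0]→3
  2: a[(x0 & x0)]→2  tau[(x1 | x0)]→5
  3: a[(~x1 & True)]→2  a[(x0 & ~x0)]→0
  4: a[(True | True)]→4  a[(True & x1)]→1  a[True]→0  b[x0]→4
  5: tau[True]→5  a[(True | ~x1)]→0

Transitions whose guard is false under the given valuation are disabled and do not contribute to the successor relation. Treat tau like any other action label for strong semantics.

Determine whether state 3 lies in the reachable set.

Guard filter leaves 10 enabled edge(s).
depth 0: {0}
depth 1: {5}  now seen {0,5}
R = {0,5}

Answer: UNREACHABLE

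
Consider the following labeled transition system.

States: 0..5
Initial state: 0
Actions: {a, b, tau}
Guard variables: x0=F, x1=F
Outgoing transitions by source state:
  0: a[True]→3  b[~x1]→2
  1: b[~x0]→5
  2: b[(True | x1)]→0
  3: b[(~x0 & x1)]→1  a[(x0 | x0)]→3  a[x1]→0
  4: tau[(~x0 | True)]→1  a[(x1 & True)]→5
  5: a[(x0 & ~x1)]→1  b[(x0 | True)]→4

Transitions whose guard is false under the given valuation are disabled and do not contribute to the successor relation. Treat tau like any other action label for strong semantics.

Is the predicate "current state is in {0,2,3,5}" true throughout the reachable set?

Allowed set {0,2,3,5}
Reach set: {0,2,3}
  0: ✓
  2: ✓
  3: ✓

Answer: INVARIANT HOLDS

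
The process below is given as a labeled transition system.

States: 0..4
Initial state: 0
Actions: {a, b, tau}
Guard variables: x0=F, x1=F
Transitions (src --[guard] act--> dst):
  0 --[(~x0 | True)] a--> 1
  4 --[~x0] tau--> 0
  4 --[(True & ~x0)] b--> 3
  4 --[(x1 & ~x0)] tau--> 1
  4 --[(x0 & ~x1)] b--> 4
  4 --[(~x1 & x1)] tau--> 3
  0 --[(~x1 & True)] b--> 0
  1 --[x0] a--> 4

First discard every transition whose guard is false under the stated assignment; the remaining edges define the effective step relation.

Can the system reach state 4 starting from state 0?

Guard filter leaves 4 enabled edge(s).
depth 0: {0}
depth 1: {1}  now seen {0,1}
R = {0,1}

Answer: UNREACHABLE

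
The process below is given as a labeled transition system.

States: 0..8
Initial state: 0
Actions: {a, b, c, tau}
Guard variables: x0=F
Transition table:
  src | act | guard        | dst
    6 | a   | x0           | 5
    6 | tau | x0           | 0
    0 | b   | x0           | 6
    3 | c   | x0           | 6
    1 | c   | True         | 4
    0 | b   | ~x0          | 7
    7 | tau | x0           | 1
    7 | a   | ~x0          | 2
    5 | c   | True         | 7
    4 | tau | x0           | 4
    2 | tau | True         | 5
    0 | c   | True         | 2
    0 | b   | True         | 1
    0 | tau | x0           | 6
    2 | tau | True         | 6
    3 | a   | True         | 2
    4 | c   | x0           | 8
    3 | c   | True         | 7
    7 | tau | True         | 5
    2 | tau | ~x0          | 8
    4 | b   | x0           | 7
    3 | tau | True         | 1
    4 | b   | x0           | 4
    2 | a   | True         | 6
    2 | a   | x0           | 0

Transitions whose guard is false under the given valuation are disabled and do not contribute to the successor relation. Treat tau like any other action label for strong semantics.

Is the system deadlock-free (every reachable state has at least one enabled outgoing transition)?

Answer: DEADLOCK at state 4

Trace:
Reachable = {0,1,2,4,5,6,7,8}
  0: b→1  b→7  c→2  [3 exit(s)]
  1: c→4  [1 exit(s)]
  2: a→6  tau→5  tau→6  tau→8  [4 exit(s)]
  4: ∅  [no exit]
  5: c→7  [1 exit(s)]
  6: ∅  [no exit]
  7: a→2  tau→5  [2 exit(s)]
  8: ∅  [no exit]
trace reaching 4: b·c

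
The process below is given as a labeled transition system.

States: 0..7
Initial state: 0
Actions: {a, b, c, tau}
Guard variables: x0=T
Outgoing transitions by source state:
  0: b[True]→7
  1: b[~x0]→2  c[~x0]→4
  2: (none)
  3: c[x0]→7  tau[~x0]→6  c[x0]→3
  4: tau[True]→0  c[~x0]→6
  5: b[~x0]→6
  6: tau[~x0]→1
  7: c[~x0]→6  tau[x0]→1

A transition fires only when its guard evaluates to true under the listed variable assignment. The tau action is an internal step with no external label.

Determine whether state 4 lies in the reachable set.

After dropping false guards: 5 live edges.
Layer 0: {0}
Layer 1: {7}  total {0,7}
Layer 2: {1}  total {0,1,7}
Reachable = {0,1,7}

Answer: UNREACHABLE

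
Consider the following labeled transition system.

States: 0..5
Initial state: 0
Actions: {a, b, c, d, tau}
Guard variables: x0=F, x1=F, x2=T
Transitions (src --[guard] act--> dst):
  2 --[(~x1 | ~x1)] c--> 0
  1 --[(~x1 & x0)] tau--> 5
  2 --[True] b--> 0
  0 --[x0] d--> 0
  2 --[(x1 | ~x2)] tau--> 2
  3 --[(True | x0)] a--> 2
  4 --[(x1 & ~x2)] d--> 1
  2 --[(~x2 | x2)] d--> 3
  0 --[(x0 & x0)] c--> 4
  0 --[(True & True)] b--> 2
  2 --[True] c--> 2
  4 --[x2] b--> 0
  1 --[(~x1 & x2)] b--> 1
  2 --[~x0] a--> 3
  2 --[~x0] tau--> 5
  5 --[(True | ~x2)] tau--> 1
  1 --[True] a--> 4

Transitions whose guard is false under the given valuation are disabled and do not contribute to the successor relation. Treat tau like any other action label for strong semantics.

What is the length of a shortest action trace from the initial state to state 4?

Answer: 4

Analysis:
Layered search for 4:
  depth 0: {0}
  depth 1: {2}
  depth 2: {3,5}
  depth 3: {1}
  depth 4: {4}
depth(4)=4, e.g. b·tau·tau·a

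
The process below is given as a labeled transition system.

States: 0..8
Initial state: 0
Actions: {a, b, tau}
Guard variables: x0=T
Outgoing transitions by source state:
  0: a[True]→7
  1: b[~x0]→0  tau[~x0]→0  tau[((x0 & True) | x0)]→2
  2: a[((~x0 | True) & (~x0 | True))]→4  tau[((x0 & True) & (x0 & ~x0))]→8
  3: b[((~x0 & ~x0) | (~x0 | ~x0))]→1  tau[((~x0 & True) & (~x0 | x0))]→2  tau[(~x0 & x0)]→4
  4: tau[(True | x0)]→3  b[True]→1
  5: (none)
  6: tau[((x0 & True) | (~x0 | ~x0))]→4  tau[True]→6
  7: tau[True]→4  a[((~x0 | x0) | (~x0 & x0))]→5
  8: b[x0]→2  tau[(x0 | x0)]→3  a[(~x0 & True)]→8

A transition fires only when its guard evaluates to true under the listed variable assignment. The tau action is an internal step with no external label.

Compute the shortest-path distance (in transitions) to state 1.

Answer: 3

Trace:
Layered search for 1:
  depth 0: {0}
  depth 1: {7}
  depth 2: {4,5}
  depth 3: {1,3}
first hit 1 at d=3 via a·tau·b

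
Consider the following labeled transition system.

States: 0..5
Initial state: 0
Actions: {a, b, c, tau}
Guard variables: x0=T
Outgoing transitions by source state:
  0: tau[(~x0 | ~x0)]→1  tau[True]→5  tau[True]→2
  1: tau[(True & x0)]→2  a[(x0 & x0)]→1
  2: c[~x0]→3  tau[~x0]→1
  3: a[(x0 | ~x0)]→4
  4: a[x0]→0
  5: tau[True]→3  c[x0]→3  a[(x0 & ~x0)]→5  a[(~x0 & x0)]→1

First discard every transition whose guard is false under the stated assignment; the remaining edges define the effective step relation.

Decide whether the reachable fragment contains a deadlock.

R = {0,2,3,4,5}
  0: tau→2  tau→5  [deg 2]
  2: ∅  [deadlock]
  3: a→4  [deg 1]
  4: a→0  [deg 1]
  5: c→3  tau→3  [deg 2]
trace reaching 2: tau

Answer: DEADLOCK at state 2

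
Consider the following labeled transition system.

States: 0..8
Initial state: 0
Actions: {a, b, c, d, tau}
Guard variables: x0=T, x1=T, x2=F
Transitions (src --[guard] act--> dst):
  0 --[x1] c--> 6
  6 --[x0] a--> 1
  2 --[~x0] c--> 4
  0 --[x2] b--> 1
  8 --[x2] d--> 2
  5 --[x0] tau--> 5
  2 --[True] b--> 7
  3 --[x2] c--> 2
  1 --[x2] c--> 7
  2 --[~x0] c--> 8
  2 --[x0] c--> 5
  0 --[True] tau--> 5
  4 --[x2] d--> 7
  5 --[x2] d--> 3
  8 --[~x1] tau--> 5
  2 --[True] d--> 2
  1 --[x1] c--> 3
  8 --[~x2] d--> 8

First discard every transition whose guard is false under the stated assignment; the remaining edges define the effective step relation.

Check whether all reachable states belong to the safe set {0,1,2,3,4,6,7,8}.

Answer: INVARIANT VIOLATED at state 5

Working:
Inv-set: {0,1,2,3,4,6,7,8}
R = {0,1,3,5,6}
  0: safe
  1: safe
  3: safe
  5: VIOLATES
  6: safe
counterexample path to 5: tau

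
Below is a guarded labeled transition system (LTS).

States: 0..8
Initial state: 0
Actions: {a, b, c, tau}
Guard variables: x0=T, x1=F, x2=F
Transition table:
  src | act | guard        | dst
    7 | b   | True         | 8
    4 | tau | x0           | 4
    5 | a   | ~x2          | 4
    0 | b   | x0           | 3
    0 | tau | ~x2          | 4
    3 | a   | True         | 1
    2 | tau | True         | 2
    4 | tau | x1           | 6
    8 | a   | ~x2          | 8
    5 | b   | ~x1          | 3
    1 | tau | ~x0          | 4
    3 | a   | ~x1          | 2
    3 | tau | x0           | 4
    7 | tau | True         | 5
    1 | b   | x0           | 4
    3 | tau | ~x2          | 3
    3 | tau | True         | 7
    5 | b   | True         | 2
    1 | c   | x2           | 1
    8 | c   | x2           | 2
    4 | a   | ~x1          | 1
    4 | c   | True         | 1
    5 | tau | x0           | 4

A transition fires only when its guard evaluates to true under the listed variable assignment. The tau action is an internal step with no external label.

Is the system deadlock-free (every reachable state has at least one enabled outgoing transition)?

R = {0,1,2,3,4,5,7,8}
  0: b→3  tau→4  [2 exit(s)]
  1: b→4  [1 exit(s)]
  2: tau→2  [1 exit(s)]
  3: a→1  a→2  tau→3  tau→4  tau→7  [5 exit(s)]
  4: a→1  c→1  tau→4  [3 exit(s)]
  5: a→4  b→2  b→3  tau→4  [4 exit(s)]
  7: b→8  tau→5  [2 exit(s)]
  8: a→8  [1 exit(s)]

Answer: DEADLOCK-FREE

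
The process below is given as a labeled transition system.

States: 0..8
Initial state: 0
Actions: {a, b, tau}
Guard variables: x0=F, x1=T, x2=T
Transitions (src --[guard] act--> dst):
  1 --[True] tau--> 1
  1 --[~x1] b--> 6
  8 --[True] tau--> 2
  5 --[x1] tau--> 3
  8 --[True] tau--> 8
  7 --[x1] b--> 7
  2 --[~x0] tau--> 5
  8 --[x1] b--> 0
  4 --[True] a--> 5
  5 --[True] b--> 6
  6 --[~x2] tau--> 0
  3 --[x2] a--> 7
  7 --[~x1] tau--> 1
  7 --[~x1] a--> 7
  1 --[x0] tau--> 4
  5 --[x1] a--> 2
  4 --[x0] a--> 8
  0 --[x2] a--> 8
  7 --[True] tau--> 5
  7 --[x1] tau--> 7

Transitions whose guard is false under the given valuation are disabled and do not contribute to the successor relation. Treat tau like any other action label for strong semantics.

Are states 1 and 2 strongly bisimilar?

Compute ~ classes (split until stable):
  P[0] = {{0,1,2,3,4,5,6,7,8}}
  P[1] = {{0,3,4},{1,2},{5},{6},{7,8}}
  P[2] = {{0,3},{1},{2},{4},{5},{6},{7},{8}}
  P[3] = {{0},{1},{2},{3},{4},{5},{6},{7},{8}}
stable after 4 split(s): 9 block(s)
class of 1: {1}; class of 2: {2}

Answer: NOT BISIMILAR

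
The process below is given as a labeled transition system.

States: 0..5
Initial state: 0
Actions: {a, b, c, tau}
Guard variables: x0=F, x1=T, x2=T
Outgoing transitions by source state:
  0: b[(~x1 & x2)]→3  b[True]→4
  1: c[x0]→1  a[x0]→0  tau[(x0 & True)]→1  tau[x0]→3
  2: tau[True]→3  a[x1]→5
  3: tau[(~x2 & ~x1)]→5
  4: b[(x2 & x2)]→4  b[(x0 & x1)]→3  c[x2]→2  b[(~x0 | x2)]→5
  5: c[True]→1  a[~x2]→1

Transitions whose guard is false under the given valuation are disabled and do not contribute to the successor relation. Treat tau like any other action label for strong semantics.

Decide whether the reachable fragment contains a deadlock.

Answer: DEADLOCK at state 1

Working:
Reach set: {0,1,2,3,4,5}
  0: b→4  [1 exit(s)]
  1: ∅  [no exit]
  2: a→5  tau→3  [2 exit(s)]
  3: ∅  [no exit]
  4: b→4  b→5  c→2  [3 exit(s)]
  5: c→1  [1 exit(s)]
witness 1: b·b·c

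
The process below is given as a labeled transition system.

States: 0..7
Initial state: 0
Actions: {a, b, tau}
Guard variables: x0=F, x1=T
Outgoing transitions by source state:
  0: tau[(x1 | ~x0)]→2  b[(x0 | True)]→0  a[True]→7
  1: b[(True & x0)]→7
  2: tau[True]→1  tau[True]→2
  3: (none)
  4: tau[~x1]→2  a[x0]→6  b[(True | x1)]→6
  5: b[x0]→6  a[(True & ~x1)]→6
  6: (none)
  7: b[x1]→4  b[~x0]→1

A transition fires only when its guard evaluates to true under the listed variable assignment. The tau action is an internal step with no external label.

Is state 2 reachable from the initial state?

8 transition(s) survive guard evaluation.
Layer 0: {0}
Layer 1: {2,7}  cumulative {0,2,7}
Layer 2: {1,4}  cumulative {0,1,2,4,7}
Layer 3: {6}  cumulative {0,1,2,4,6,7}
R = {0,1,2,4,6,7}
witness 2: tau

Answer: REACHABLE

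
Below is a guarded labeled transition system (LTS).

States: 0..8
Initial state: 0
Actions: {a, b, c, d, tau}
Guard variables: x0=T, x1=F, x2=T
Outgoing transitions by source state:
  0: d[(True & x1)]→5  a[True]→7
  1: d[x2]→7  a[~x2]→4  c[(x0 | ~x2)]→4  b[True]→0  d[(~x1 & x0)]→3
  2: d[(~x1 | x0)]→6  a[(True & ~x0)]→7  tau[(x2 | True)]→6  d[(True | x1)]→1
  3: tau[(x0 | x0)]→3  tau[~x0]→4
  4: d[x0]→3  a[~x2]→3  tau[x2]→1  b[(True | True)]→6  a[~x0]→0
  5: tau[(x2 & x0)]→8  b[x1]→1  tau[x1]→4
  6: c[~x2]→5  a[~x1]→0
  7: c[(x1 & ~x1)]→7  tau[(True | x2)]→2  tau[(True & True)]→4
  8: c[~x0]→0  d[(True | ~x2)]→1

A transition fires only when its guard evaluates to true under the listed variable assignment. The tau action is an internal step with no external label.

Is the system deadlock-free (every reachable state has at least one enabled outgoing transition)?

Answer: DEADLOCK-FREE

Working:
Reach set: {0,1,2,3,4,6,7}
  0: a→7  [1 exit(s)]
  1: b→0  c→4  d→3  d→7  [4 exit(s)]
  2: d→1  d→6  tau→6  [3 exit(s)]
  3: tau→3  [1 exit(s)]
  4: b→6  d→3  tau→1  [3 exit(s)]
  6: a→0  [1 exit(s)]
  7: tau→2  tau→4  [2 exit(s)]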